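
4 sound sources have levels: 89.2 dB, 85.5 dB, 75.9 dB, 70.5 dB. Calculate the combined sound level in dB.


Formula: L_total = 10 * log10( sum(10^(Li/10)) )
  Source 1: 10^(89.2/10) = 831763771.1027
  Source 2: 10^(85.5/10) = 354813389.2336
  Source 3: 10^(75.9/10) = 38904514.4994
  Source 4: 10^(70.5/10) = 11220184.543
Sum of linear values = 1236701859.3787
L_total = 10 * log10(1236701859.3787) = 90.92

90.92 dB


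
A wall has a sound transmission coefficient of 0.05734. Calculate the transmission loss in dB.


Given values:
  tau = 0.05734
Formula: TL = 10 * log10(1 / tau)
Compute 1 / tau = 1 / 0.05734 = 17.4398
Compute log10(17.4398) = 1.241542
TL = 10 * 1.241542 = 12.42

12.42 dB


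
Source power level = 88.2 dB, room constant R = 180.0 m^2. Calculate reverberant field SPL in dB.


Given values:
  Lw = 88.2 dB, R = 180.0 m^2
Formula: SPL = Lw + 10 * log10(4 / R)
Compute 4 / R = 4 / 180.0 = 0.022222
Compute 10 * log10(0.022222) = -16.5322
SPL = 88.2 + (-16.5322) = 71.67

71.67 dB


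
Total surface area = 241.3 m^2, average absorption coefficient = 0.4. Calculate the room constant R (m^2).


Given values:
  S = 241.3 m^2, alpha = 0.4
Formula: R = S * alpha / (1 - alpha)
Numerator: 241.3 * 0.4 = 96.52
Denominator: 1 - 0.4 = 0.6
R = 96.52 / 0.6 = 160.87

160.87 m^2


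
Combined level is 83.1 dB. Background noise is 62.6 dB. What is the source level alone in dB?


Given values:
  L_total = 83.1 dB, L_bg = 62.6 dB
Formula: L_source = 10 * log10(10^(L_total/10) - 10^(L_bg/10))
Convert to linear:
  10^(83.1/10) = 204173794.467
  10^(62.6/10) = 1819700.8586
Difference: 204173794.467 - 1819700.8586 = 202354093.6084
L_source = 10 * log10(202354093.6084) = 83.06

83.06 dB


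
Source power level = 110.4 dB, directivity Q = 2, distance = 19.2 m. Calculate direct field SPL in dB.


Given values:
  Lw = 110.4 dB, Q = 2, r = 19.2 m
Formula: SPL = Lw + 10 * log10(Q / (4 * pi * r^2))
Compute 4 * pi * r^2 = 4 * pi * 19.2^2 = 4632.4669
Compute Q / denom = 2 / 4632.4669 = 0.00043174
Compute 10 * log10(0.00043174) = -33.6478
SPL = 110.4 + (-33.6478) = 76.75

76.75 dB


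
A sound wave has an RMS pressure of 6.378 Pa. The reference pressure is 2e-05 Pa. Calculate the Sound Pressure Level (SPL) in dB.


Given values:
  p = 6.378 Pa
  p_ref = 2e-05 Pa
Formula: SPL = 20 * log10(p / p_ref)
Compute ratio: p / p_ref = 6.378 / 2e-05 = 318900
Compute log10: log10(318900) = 5.503655
Multiply: SPL = 20 * 5.503655 = 110.07

110.07 dB


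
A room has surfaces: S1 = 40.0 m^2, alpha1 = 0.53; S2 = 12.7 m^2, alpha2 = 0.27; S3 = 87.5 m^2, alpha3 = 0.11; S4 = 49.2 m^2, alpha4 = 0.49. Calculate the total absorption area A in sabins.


Given surfaces:
  Surface 1: 40.0 * 0.53 = 21.2
  Surface 2: 12.7 * 0.27 = 3.429
  Surface 3: 87.5 * 0.11 = 9.625
  Surface 4: 49.2 * 0.49 = 24.108
Formula: A = sum(Si * alpha_i)
A = 21.2 + 3.429 + 9.625 + 24.108
A = 58.36

58.36 sabins


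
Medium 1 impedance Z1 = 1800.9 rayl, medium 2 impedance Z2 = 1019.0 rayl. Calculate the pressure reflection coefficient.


Given values:
  Z1 = 1800.9 rayl, Z2 = 1019.0 rayl
Formula: R = (Z2 - Z1) / (Z2 + Z1)
Numerator: Z2 - Z1 = 1019.0 - 1800.9 = -781.9
Denominator: Z2 + Z1 = 1019.0 + 1800.9 = 2819.9
R = -781.9 / 2819.9 = -0.2773

-0.2773


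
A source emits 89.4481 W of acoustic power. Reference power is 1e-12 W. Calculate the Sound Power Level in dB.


Given values:
  W = 89.4481 W
  W_ref = 1e-12 W
Formula: SWL = 10 * log10(W / W_ref)
Compute ratio: W / W_ref = 89448100000000
Compute log10: log10(89448100000000) = 13.951571
Multiply: SWL = 10 * 13.951571 = 139.52

139.52 dB


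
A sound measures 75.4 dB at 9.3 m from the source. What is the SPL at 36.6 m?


Given values:
  SPL1 = 75.4 dB, r1 = 9.3 m, r2 = 36.6 m
Formula: SPL2 = SPL1 - 20 * log10(r2 / r1)
Compute ratio: r2 / r1 = 36.6 / 9.3 = 3.9355
Compute log10: log10(3.9355) = 0.595
Compute drop: 20 * 0.595 = 11.9
SPL2 = 75.4 - 11.9 = 63.5

63.5 dB


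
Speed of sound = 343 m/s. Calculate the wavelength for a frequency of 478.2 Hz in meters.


Given values:
  c = 343 m/s, f = 478.2 Hz
Formula: lambda = c / f
lambda = 343 / 478.2
lambda = 0.7173

0.7173 m


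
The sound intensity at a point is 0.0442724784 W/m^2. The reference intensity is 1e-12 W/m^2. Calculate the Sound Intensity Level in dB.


Given values:
  I = 0.0442724784 W/m^2
  I_ref = 1e-12 W/m^2
Formula: SIL = 10 * log10(I / I_ref)
Compute ratio: I / I_ref = 44272478400
Compute log10: log10(44272478400) = 10.646134
Multiply: SIL = 10 * 10.646134 = 106.46

106.46 dB


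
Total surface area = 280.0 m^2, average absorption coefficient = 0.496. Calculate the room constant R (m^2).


Given values:
  S = 280.0 m^2, alpha = 0.496
Formula: R = S * alpha / (1 - alpha)
Numerator: 280.0 * 0.496 = 138.88
Denominator: 1 - 0.496 = 0.504
R = 138.88 / 0.504 = 275.56

275.56 m^2


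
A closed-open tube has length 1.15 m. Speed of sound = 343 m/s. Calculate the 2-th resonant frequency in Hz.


Given values:
  Tube type: closed-open, L = 1.15 m, c = 343 m/s, n = 2
Formula: f_n = (2n - 1) * c / (4 * L)
Compute 2n - 1 = 2*2 - 1 = 3
Compute 4 * L = 4 * 1.15 = 4.6
f = 3 * 343 / 4.6
f = 223.7

223.7 Hz


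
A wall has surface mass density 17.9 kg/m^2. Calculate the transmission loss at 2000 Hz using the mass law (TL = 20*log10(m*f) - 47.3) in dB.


Given values:
  m = 17.9 kg/m^2, f = 2000 Hz
Formula: TL = 20 * log10(m * f) - 47.3
Compute m * f = 17.9 * 2000 = 35800.0
Compute log10(35800.0) = 4.553883
Compute 20 * 4.553883 = 91.0777
TL = 91.0777 - 47.3 = 43.78

43.78 dB


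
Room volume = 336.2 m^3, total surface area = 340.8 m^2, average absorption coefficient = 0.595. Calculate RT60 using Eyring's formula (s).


Given values:
  V = 336.2 m^3, S = 340.8 m^2, alpha = 0.595
Formula: RT60 = 0.161 * V / (-S * ln(1 - alpha))
Compute ln(1 - 0.595) = ln(0.405) = -0.903868
Denominator: -340.8 * -0.903868 = 308.0382
Numerator: 0.161 * 336.2 = 54.1282
RT60 = 54.1282 / 308.0382 = 0.176

0.176 s


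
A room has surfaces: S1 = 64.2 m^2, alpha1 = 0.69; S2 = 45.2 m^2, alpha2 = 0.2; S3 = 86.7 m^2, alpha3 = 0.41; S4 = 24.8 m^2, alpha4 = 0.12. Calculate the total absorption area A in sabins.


Given surfaces:
  Surface 1: 64.2 * 0.69 = 44.298
  Surface 2: 45.2 * 0.2 = 9.04
  Surface 3: 86.7 * 0.41 = 35.547
  Surface 4: 24.8 * 0.12 = 2.976
Formula: A = sum(Si * alpha_i)
A = 44.298 + 9.04 + 35.547 + 2.976
A = 91.86

91.86 sabins


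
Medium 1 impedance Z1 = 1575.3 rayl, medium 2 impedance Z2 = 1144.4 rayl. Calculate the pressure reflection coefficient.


Given values:
  Z1 = 1575.3 rayl, Z2 = 1144.4 rayl
Formula: R = (Z2 - Z1) / (Z2 + Z1)
Numerator: Z2 - Z1 = 1144.4 - 1575.3 = -430.9
Denominator: Z2 + Z1 = 1144.4 + 1575.3 = 2719.7
R = -430.9 / 2719.7 = -0.1584

-0.1584


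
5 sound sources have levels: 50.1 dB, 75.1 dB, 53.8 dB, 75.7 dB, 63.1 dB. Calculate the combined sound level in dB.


Formula: L_total = 10 * log10( sum(10^(Li/10)) )
  Source 1: 10^(50.1/10) = 102329.2992
  Source 2: 10^(75.1/10) = 32359365.693
  Source 3: 10^(53.8/10) = 239883.2919
  Source 4: 10^(75.7/10) = 37153522.9097
  Source 5: 10^(63.1/10) = 2041737.9447
Sum of linear values = 71896839.1385
L_total = 10 * log10(71896839.1385) = 78.57

78.57 dB


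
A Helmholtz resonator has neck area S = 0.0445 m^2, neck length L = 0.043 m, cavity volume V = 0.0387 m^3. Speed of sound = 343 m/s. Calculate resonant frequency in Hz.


Given values:
  S = 0.0445 m^2, L = 0.043 m, V = 0.0387 m^3, c = 343 m/s
Formula: f = (c / (2*pi)) * sqrt(S / (V * L))
Compute V * L = 0.0387 * 0.043 = 0.0016641
Compute S / (V * L) = 0.0445 / 0.0016641 = 26.7412
Compute sqrt(26.7412) = 5.171189
Compute c / (2*pi) = 343 / 6.283185 = 54.590148
f = 54.590148 * 5.171189 = 282.3

282.3 Hz


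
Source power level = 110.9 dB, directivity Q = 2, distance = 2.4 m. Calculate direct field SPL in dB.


Given values:
  Lw = 110.9 dB, Q = 2, r = 2.4 m
Formula: SPL = Lw + 10 * log10(Q / (4 * pi * r^2))
Compute 4 * pi * r^2 = 4 * pi * 2.4^2 = 72.3823
Compute Q / denom = 2 / 72.3823 = 0.02763106
Compute 10 * log10(0.02763106) = -15.586
SPL = 110.9 + (-15.586) = 95.31

95.31 dB


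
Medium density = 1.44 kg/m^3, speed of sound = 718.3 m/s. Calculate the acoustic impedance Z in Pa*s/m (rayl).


Given values:
  rho = 1.44 kg/m^3
  c = 718.3 m/s
Formula: Z = rho * c
Z = 1.44 * 718.3
Z = 1034.35

1034.35 rayl


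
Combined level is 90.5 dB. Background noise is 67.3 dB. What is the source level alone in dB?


Given values:
  L_total = 90.5 dB, L_bg = 67.3 dB
Formula: L_source = 10 * log10(10^(L_total/10) - 10^(L_bg/10))
Convert to linear:
  10^(90.5/10) = 1122018454.302
  10^(67.3/10) = 5370317.9637
Difference: 1122018454.302 - 5370317.9637 = 1116648136.3383
L_source = 10 * log10(1116648136.3383) = 90.48

90.48 dB


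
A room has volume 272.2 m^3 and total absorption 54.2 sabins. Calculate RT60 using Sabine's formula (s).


Given values:
  V = 272.2 m^3
  A = 54.2 sabins
Formula: RT60 = 0.161 * V / A
Numerator: 0.161 * 272.2 = 43.8242
RT60 = 43.8242 / 54.2 = 0.809

0.809 s


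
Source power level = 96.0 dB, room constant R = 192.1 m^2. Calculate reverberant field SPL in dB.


Given values:
  Lw = 96.0 dB, R = 192.1 m^2
Formula: SPL = Lw + 10 * log10(4 / R)
Compute 4 / R = 4 / 192.1 = 0.020822
Compute 10 * log10(0.020822) = -16.8148
SPL = 96.0 + (-16.8148) = 79.19

79.19 dB


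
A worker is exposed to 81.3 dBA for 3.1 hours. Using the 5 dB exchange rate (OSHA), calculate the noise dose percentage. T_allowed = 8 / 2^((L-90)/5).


Given values:
  L = 81.3 dBA, T = 3.1 hours
Formula: T_allowed = 8 / 2^((L - 90) / 5)
Compute exponent: (81.3 - 90) / 5 = -1.74
Compute 2^(-1.74) = 0.29937
T_allowed = 8 / 0.29937 = 26.722785 hours
Dose = (T / T_allowed) * 100
Dose = (3.1 / 26.722785) * 100 = 11.6

11.6 %


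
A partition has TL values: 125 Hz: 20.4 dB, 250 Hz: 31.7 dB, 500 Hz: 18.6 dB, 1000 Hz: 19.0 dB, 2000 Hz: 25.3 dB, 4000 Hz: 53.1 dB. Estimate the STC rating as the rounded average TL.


Given TL values at each frequency:
  125 Hz: 20.4 dB
  250 Hz: 31.7 dB
  500 Hz: 18.6 dB
  1000 Hz: 19.0 dB
  2000 Hz: 25.3 dB
  4000 Hz: 53.1 dB
Formula: STC ~ round(average of TL values)
Sum = 20.4 + 31.7 + 18.6 + 19.0 + 25.3 + 53.1 = 168.1
Average = 168.1 / 6 = 28.02
Rounded: 28

28


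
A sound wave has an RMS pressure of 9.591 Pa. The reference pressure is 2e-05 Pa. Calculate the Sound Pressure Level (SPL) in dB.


Given values:
  p = 9.591 Pa
  p_ref = 2e-05 Pa
Formula: SPL = 20 * log10(p / p_ref)
Compute ratio: p / p_ref = 9.591 / 2e-05 = 479550
Compute log10: log10(479550) = 5.680834
Multiply: SPL = 20 * 5.680834 = 113.62

113.62 dB


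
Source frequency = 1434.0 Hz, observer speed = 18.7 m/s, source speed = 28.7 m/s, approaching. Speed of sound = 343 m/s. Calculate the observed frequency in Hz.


Given values:
  f_s = 1434.0 Hz, v_o = 18.7 m/s, v_s = 28.7 m/s
  Direction: approaching
Formula: f_o = f_s * (c + v_o) / (c - v_s)
Numerator: c + v_o = 343 + 18.7 = 361.7
Denominator: c - v_s = 343 - 28.7 = 314.3
f_o = 1434.0 * 361.7 / 314.3 = 1650.26

1650.26 Hz


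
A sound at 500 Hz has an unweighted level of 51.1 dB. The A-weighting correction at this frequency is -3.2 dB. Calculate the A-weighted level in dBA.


Given values:
  SPL = 51.1 dB
  A-weighting at 500 Hz = -3.2 dB
Formula: L_A = SPL + A_weight
L_A = 51.1 + (-3.2)
L_A = 47.9

47.9 dBA


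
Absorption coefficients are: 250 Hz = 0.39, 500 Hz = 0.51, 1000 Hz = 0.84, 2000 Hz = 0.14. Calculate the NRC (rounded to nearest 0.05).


Given values:
  a_250 = 0.39, a_500 = 0.51
  a_1000 = 0.84, a_2000 = 0.14
Formula: NRC = (a250 + a500 + a1000 + a2000) / 4
Sum = 0.39 + 0.51 + 0.84 + 0.14 = 1.88
NRC = 1.88 / 4 = 0.47
Rounded to nearest 0.05: 0.45

0.45


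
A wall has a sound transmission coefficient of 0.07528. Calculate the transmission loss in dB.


Given values:
  tau = 0.07528
Formula: TL = 10 * log10(1 / tau)
Compute 1 / tau = 1 / 0.07528 = 13.2837
Compute log10(13.2837) = 1.123319
TL = 10 * 1.123319 = 11.23

11.23 dB


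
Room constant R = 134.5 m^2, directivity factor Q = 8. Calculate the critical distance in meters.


Given values:
  R = 134.5 m^2, Q = 8
Formula: d_c = 0.141 * sqrt(Q * R)
Compute Q * R = 8 * 134.5 = 1076.0
Compute sqrt(1076.0) = 32.8024
d_c = 0.141 * 32.8024 = 4.625

4.625 m


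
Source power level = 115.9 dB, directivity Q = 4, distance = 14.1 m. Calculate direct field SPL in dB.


Given values:
  Lw = 115.9 dB, Q = 4, r = 14.1 m
Formula: SPL = Lw + 10 * log10(Q / (4 * pi * r^2))
Compute 4 * pi * r^2 = 4 * pi * 14.1^2 = 2498.3201
Compute Q / denom = 4 / 2498.3201 = 0.00160108
Compute 10 * log10(0.00160108) = -27.9559
SPL = 115.9 + (-27.9559) = 87.94

87.94 dB


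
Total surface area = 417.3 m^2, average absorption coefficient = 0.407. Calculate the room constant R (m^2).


Given values:
  S = 417.3 m^2, alpha = 0.407
Formula: R = S * alpha / (1 - alpha)
Numerator: 417.3 * 0.407 = 169.8411
Denominator: 1 - 0.407 = 0.593
R = 169.8411 / 0.593 = 286.41

286.41 m^2


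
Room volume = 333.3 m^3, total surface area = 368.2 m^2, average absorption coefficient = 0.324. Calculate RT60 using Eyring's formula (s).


Given values:
  V = 333.3 m^3, S = 368.2 m^2, alpha = 0.324
Formula: RT60 = 0.161 * V / (-S * ln(1 - alpha))
Compute ln(1 - 0.324) = ln(0.676) = -0.391562
Denominator: -368.2 * -0.391562 = 144.1731
Numerator: 0.161 * 333.3 = 53.6613
RT60 = 53.6613 / 144.1731 = 0.372

0.372 s


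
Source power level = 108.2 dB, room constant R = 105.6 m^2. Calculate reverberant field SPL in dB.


Given values:
  Lw = 108.2 dB, R = 105.6 m^2
Formula: SPL = Lw + 10 * log10(4 / R)
Compute 4 / R = 4 / 105.6 = 0.037879
Compute 10 * log10(0.037879) = -14.216
SPL = 108.2 + (-14.216) = 93.98

93.98 dB


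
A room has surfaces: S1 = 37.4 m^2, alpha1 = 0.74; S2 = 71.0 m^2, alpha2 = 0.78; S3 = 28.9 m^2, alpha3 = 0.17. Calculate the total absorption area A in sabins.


Given surfaces:
  Surface 1: 37.4 * 0.74 = 27.676
  Surface 2: 71.0 * 0.78 = 55.38
  Surface 3: 28.9 * 0.17 = 4.913
Formula: A = sum(Si * alpha_i)
A = 27.676 + 55.38 + 4.913
A = 87.97

87.97 sabins


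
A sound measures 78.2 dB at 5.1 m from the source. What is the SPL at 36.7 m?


Given values:
  SPL1 = 78.2 dB, r1 = 5.1 m, r2 = 36.7 m
Formula: SPL2 = SPL1 - 20 * log10(r2 / r1)
Compute ratio: r2 / r1 = 36.7 / 5.1 = 7.1961
Compute log10: log10(7.1961) = 0.857097
Compute drop: 20 * 0.857097 = 17.1419
SPL2 = 78.2 - 17.1419 = 61.06

61.06 dB


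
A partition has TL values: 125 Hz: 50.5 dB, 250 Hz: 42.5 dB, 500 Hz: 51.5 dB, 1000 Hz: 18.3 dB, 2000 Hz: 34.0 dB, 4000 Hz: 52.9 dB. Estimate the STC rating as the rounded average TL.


Given TL values at each frequency:
  125 Hz: 50.5 dB
  250 Hz: 42.5 dB
  500 Hz: 51.5 dB
  1000 Hz: 18.3 dB
  2000 Hz: 34.0 dB
  4000 Hz: 52.9 dB
Formula: STC ~ round(average of TL values)
Sum = 50.5 + 42.5 + 51.5 + 18.3 + 34.0 + 52.9 = 249.7
Average = 249.7 / 6 = 41.62
Rounded: 42

42


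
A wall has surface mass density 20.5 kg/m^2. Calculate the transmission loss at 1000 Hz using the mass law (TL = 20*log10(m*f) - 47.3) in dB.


Given values:
  m = 20.5 kg/m^2, f = 1000 Hz
Formula: TL = 20 * log10(m * f) - 47.3
Compute m * f = 20.5 * 1000 = 20500.0
Compute log10(20500.0) = 4.311754
Compute 20 * 4.311754 = 86.2351
TL = 86.2351 - 47.3 = 38.94

38.94 dB


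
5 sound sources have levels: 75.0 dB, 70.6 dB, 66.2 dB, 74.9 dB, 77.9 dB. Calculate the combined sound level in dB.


Formula: L_total = 10 * log10( sum(10^(Li/10)) )
  Source 1: 10^(75.0/10) = 31622776.6017
  Source 2: 10^(70.6/10) = 11481536.215
  Source 3: 10^(66.2/10) = 4168693.8347
  Source 4: 10^(74.9/10) = 30902954.3251
  Source 5: 10^(77.9/10) = 61659500.1861
Sum of linear values = 139835461.1626
L_total = 10 * log10(139835461.1626) = 81.46

81.46 dB


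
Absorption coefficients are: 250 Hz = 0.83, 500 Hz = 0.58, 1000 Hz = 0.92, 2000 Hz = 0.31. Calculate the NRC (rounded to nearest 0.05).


Given values:
  a_250 = 0.83, a_500 = 0.58
  a_1000 = 0.92, a_2000 = 0.31
Formula: NRC = (a250 + a500 + a1000 + a2000) / 4
Sum = 0.83 + 0.58 + 0.92 + 0.31 = 2.64
NRC = 2.64 / 4 = 0.66
Rounded to nearest 0.05: 0.65

0.65


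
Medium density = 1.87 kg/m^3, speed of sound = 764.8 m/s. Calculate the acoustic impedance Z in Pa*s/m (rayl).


Given values:
  rho = 1.87 kg/m^3
  c = 764.8 m/s
Formula: Z = rho * c
Z = 1.87 * 764.8
Z = 1430.18

1430.18 rayl


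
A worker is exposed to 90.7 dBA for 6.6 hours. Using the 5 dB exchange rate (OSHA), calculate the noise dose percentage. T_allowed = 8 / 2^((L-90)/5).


Given values:
  L = 90.7 dBA, T = 6.6 hours
Formula: T_allowed = 8 / 2^((L - 90) / 5)
Compute exponent: (90.7 - 90) / 5 = 0.14
Compute 2^(0.14) = 1.101905
T_allowed = 8 / 1.101905 = 7.260154 hours
Dose = (T / T_allowed) * 100
Dose = (6.6 / 7.260154) * 100 = 90.91

90.91 %


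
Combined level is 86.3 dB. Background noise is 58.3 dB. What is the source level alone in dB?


Given values:
  L_total = 86.3 dB, L_bg = 58.3 dB
Formula: L_source = 10 * log10(10^(L_total/10) - 10^(L_bg/10))
Convert to linear:
  10^(86.3/10) = 426579518.8016
  10^(58.3/10) = 676082.9754
Difference: 426579518.8016 - 676082.9754 = 425903435.8262
L_source = 10 * log10(425903435.8262) = 86.29

86.29 dB


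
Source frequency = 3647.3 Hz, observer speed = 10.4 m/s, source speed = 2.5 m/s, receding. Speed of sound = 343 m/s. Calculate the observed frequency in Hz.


Given values:
  f_s = 3647.3 Hz, v_o = 10.4 m/s, v_s = 2.5 m/s
  Direction: receding
Formula: f_o = f_s * (c - v_o) / (c + v_s)
Numerator: c - v_o = 343 - 10.4 = 332.6
Denominator: c + v_s = 343 + 2.5 = 345.5
f_o = 3647.3 * 332.6 / 345.5 = 3511.12

3511.12 Hz


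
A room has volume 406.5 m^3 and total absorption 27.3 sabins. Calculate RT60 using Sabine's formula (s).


Given values:
  V = 406.5 m^3
  A = 27.3 sabins
Formula: RT60 = 0.161 * V / A
Numerator: 0.161 * 406.5 = 65.4465
RT60 = 65.4465 / 27.3 = 2.397

2.397 s


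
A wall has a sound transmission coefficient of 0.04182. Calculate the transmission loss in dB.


Given values:
  tau = 0.04182
Formula: TL = 10 * log10(1 / tau)
Compute 1 / tau = 1 / 0.04182 = 23.912
Compute log10(23.912) = 1.378616
TL = 10 * 1.378616 = 13.79

13.79 dB


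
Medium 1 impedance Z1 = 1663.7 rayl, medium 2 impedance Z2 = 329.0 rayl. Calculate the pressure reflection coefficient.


Given values:
  Z1 = 1663.7 rayl, Z2 = 329.0 rayl
Formula: R = (Z2 - Z1) / (Z2 + Z1)
Numerator: Z2 - Z1 = 329.0 - 1663.7 = -1334.7
Denominator: Z2 + Z1 = 329.0 + 1663.7 = 1992.7
R = -1334.7 / 1992.7 = -0.6698

-0.6698


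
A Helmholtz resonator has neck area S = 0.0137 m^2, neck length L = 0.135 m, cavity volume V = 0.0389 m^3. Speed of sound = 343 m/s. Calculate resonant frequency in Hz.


Given values:
  S = 0.0137 m^2, L = 0.135 m, V = 0.0389 m^3, c = 343 m/s
Formula: f = (c / (2*pi)) * sqrt(S / (V * L))
Compute V * L = 0.0389 * 0.135 = 0.0052515
Compute S / (V * L) = 0.0137 / 0.0052515 = 2.6088
Compute sqrt(2.6088) = 1.615178
Compute c / (2*pi) = 343 / 6.283185 = 54.590148
f = 54.590148 * 1.615178 = 88.17

88.17 Hz


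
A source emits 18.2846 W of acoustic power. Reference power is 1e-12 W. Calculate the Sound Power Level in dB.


Given values:
  W = 18.2846 W
  W_ref = 1e-12 W
Formula: SWL = 10 * log10(W / W_ref)
Compute ratio: W / W_ref = 18284600000000
Compute log10: log10(18284600000000) = 13.262085
Multiply: SWL = 10 * 13.262085 = 132.62

132.62 dB


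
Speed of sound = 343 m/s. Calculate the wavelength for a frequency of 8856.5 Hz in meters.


Given values:
  c = 343 m/s, f = 8856.5 Hz
Formula: lambda = c / f
lambda = 343 / 8856.5
lambda = 0.0387

0.0387 m


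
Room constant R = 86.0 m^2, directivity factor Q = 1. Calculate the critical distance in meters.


Given values:
  R = 86.0 m^2, Q = 1
Formula: d_c = 0.141 * sqrt(Q * R)
Compute Q * R = 1 * 86.0 = 86.0
Compute sqrt(86.0) = 9.2736
d_c = 0.141 * 9.2736 = 1.308

1.308 m


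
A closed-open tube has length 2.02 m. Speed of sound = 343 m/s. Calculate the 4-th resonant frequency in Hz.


Given values:
  Tube type: closed-open, L = 2.02 m, c = 343 m/s, n = 4
Formula: f_n = (2n - 1) * c / (4 * L)
Compute 2n - 1 = 2*4 - 1 = 7
Compute 4 * L = 4 * 2.02 = 8.08
f = 7 * 343 / 8.08
f = 297.15

297.15 Hz


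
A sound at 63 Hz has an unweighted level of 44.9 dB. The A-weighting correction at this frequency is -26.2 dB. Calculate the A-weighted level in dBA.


Given values:
  SPL = 44.9 dB
  A-weighting at 63 Hz = -26.2 dB
Formula: L_A = SPL + A_weight
L_A = 44.9 + (-26.2)
L_A = 18.7

18.7 dBA


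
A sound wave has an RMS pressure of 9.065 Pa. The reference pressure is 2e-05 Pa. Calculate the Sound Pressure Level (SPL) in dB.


Given values:
  p = 9.065 Pa
  p_ref = 2e-05 Pa
Formula: SPL = 20 * log10(p / p_ref)
Compute ratio: p / p_ref = 9.065 / 2e-05 = 453250
Compute log10: log10(453250) = 5.656338
Multiply: SPL = 20 * 5.656338 = 113.13

113.13 dB


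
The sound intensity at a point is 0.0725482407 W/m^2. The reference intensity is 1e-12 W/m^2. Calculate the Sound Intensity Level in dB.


Given values:
  I = 0.0725482407 W/m^2
  I_ref = 1e-12 W/m^2
Formula: SIL = 10 * log10(I / I_ref)
Compute ratio: I / I_ref = 72548240700
Compute log10: log10(72548240700) = 10.860627
Multiply: SIL = 10 * 10.860627 = 108.61

108.61 dB


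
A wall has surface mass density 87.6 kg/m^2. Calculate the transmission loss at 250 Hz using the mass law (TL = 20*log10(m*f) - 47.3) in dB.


Given values:
  m = 87.6 kg/m^2, f = 250 Hz
Formula: TL = 20 * log10(m * f) - 47.3
Compute m * f = 87.6 * 250 = 21900.0
Compute log10(21900.0) = 4.340444
Compute 20 * 4.340444 = 86.8089
TL = 86.8089 - 47.3 = 39.51

39.51 dB


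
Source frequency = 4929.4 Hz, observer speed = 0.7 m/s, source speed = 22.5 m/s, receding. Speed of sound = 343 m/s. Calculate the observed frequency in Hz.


Given values:
  f_s = 4929.4 Hz, v_o = 0.7 m/s, v_s = 22.5 m/s
  Direction: receding
Formula: f_o = f_s * (c - v_o) / (c + v_s)
Numerator: c - v_o = 343 - 0.7 = 342.3
Denominator: c + v_s = 343 + 22.5 = 365.5
f_o = 4929.4 * 342.3 / 365.5 = 4616.51

4616.51 Hz


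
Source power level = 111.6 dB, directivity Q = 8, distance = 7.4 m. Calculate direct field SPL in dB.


Given values:
  Lw = 111.6 dB, Q = 8, r = 7.4 m
Formula: SPL = Lw + 10 * log10(Q / (4 * pi * r^2))
Compute 4 * pi * r^2 = 4 * pi * 7.4^2 = 688.1345
Compute Q / denom = 8 / 688.1345 = 0.01162563
Compute 10 * log10(0.01162563) = -19.3458
SPL = 111.6 + (-19.3458) = 92.25

92.25 dB


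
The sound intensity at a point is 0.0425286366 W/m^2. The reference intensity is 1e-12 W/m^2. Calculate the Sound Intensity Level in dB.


Given values:
  I = 0.0425286366 W/m^2
  I_ref = 1e-12 W/m^2
Formula: SIL = 10 * log10(I / I_ref)
Compute ratio: I / I_ref = 42528636600
Compute log10: log10(42528636600) = 10.628681
Multiply: SIL = 10 * 10.628681 = 106.29

106.29 dB


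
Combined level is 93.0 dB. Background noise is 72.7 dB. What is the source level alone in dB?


Given values:
  L_total = 93.0 dB, L_bg = 72.7 dB
Formula: L_source = 10 * log10(10^(L_total/10) - 10^(L_bg/10))
Convert to linear:
  10^(93.0/10) = 1995262314.9689
  10^(72.7/10) = 18620871.3666
Difference: 1995262314.9689 - 18620871.3666 = 1976641443.6023
L_source = 10 * log10(1976641443.6023) = 92.96

92.96 dB


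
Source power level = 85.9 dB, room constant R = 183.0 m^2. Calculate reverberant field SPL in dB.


Given values:
  Lw = 85.9 dB, R = 183.0 m^2
Formula: SPL = Lw + 10 * log10(4 / R)
Compute 4 / R = 4 / 183.0 = 0.021858
Compute 10 * log10(0.021858) = -16.6039
SPL = 85.9 + (-16.6039) = 69.3

69.3 dB


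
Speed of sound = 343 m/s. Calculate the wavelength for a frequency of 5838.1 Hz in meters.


Given values:
  c = 343 m/s, f = 5838.1 Hz
Formula: lambda = c / f
lambda = 343 / 5838.1
lambda = 0.0588

0.0588 m


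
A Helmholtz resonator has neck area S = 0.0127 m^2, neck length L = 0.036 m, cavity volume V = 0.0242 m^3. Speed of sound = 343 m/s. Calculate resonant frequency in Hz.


Given values:
  S = 0.0127 m^2, L = 0.036 m, V = 0.0242 m^3, c = 343 m/s
Formula: f = (c / (2*pi)) * sqrt(S / (V * L))
Compute V * L = 0.0242 * 0.036 = 0.0008712
Compute S / (V * L) = 0.0127 / 0.0008712 = 14.5776
Compute sqrt(14.5776) = 3.818062
Compute c / (2*pi) = 343 / 6.283185 = 54.590148
f = 54.590148 * 3.818062 = 208.43

208.43 Hz


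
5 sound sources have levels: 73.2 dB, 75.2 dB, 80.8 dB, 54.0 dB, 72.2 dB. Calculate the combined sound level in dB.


Formula: L_total = 10 * log10( sum(10^(Li/10)) )
  Source 1: 10^(73.2/10) = 20892961.3085
  Source 2: 10^(75.2/10) = 33113112.1483
  Source 3: 10^(80.8/10) = 120226443.4617
  Source 4: 10^(54.0/10) = 251188.6432
  Source 5: 10^(72.2/10) = 16595869.0744
Sum of linear values = 191079574.6361
L_total = 10 * log10(191079574.6361) = 82.81

82.81 dB


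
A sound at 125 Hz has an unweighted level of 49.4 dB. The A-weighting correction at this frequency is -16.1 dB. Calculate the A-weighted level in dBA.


Given values:
  SPL = 49.4 dB
  A-weighting at 125 Hz = -16.1 dB
Formula: L_A = SPL + A_weight
L_A = 49.4 + (-16.1)
L_A = 33.3

33.3 dBA


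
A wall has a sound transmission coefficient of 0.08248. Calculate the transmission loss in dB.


Given values:
  tau = 0.08248
Formula: TL = 10 * log10(1 / tau)
Compute 1 / tau = 1 / 0.08248 = 12.1242
Compute log10(12.1242) = 1.083653
TL = 10 * 1.083653 = 10.84

10.84 dB


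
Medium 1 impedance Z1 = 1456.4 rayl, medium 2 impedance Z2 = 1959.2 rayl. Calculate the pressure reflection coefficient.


Given values:
  Z1 = 1456.4 rayl, Z2 = 1959.2 rayl
Formula: R = (Z2 - Z1) / (Z2 + Z1)
Numerator: Z2 - Z1 = 1959.2 - 1456.4 = 502.8
Denominator: Z2 + Z1 = 1959.2 + 1456.4 = 3415.6
R = 502.8 / 3415.6 = 0.1472

0.1472


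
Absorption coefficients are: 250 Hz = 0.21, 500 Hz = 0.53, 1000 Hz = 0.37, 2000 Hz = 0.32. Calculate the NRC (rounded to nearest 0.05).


Given values:
  a_250 = 0.21, a_500 = 0.53
  a_1000 = 0.37, a_2000 = 0.32
Formula: NRC = (a250 + a500 + a1000 + a2000) / 4
Sum = 0.21 + 0.53 + 0.37 + 0.32 = 1.43
NRC = 1.43 / 4 = 0.3575
Rounded to nearest 0.05: 0.35

0.35


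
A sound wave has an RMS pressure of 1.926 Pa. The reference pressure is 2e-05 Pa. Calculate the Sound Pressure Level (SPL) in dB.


Given values:
  p = 1.926 Pa
  p_ref = 2e-05 Pa
Formula: SPL = 20 * log10(p / p_ref)
Compute ratio: p / p_ref = 1.926 / 2e-05 = 96300
Compute log10: log10(96300) = 4.983626
Multiply: SPL = 20 * 4.983626 = 99.67

99.67 dB


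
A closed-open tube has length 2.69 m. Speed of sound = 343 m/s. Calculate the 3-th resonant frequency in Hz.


Given values:
  Tube type: closed-open, L = 2.69 m, c = 343 m/s, n = 3
Formula: f_n = (2n - 1) * c / (4 * L)
Compute 2n - 1 = 2*3 - 1 = 5
Compute 4 * L = 4 * 2.69 = 10.76
f = 5 * 343 / 10.76
f = 159.39

159.39 Hz


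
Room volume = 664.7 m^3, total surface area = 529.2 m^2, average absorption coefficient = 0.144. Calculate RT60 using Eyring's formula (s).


Given values:
  V = 664.7 m^3, S = 529.2 m^2, alpha = 0.144
Formula: RT60 = 0.161 * V / (-S * ln(1 - alpha))
Compute ln(1 - 0.144) = ln(0.856) = -0.155485
Denominator: -529.2 * -0.155485 = 82.2827
Numerator: 0.161 * 664.7 = 107.0167
RT60 = 107.0167 / 82.2827 = 1.301

1.301 s


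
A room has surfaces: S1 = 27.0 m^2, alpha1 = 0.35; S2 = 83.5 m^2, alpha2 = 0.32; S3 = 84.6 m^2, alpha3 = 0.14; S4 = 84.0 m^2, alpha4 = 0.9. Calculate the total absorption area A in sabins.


Given surfaces:
  Surface 1: 27.0 * 0.35 = 9.45
  Surface 2: 83.5 * 0.32 = 26.72
  Surface 3: 84.6 * 0.14 = 11.844
  Surface 4: 84.0 * 0.9 = 75.6
Formula: A = sum(Si * alpha_i)
A = 9.45 + 26.72 + 11.844 + 75.6
A = 123.61

123.61 sabins


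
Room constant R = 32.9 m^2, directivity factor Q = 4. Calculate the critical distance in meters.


Given values:
  R = 32.9 m^2, Q = 4
Formula: d_c = 0.141 * sqrt(Q * R)
Compute Q * R = 4 * 32.9 = 131.6
Compute sqrt(131.6) = 11.4717
d_c = 0.141 * 11.4717 = 1.618

1.618 m


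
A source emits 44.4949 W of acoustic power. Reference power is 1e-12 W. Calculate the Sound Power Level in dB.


Given values:
  W = 44.4949 W
  W_ref = 1e-12 W
Formula: SWL = 10 * log10(W / W_ref)
Compute ratio: W / W_ref = 44494900000000
Compute log10: log10(44494900000000) = 13.64831
Multiply: SWL = 10 * 13.64831 = 136.48

136.48 dB


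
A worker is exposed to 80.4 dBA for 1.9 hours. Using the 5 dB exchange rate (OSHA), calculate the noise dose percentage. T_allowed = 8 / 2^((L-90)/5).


Given values:
  L = 80.4 dBA, T = 1.9 hours
Formula: T_allowed = 8 / 2^((L - 90) / 5)
Compute exponent: (80.4 - 90) / 5 = -1.92
Compute 2^(-1.92) = 0.264255
T_allowed = 8 / 0.264255 = 30.273789 hours
Dose = (T / T_allowed) * 100
Dose = (1.9 / 30.273789) * 100 = 6.28

6.28 %


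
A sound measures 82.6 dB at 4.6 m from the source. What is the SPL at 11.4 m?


Given values:
  SPL1 = 82.6 dB, r1 = 4.6 m, r2 = 11.4 m
Formula: SPL2 = SPL1 - 20 * log10(r2 / r1)
Compute ratio: r2 / r1 = 11.4 / 4.6 = 2.4783
Compute log10: log10(2.4783) = 0.394154
Compute drop: 20 * 0.394154 = 7.8831
SPL2 = 82.6 - 7.8831 = 74.72

74.72 dB


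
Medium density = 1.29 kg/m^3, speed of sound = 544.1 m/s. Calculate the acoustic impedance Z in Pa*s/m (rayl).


Given values:
  rho = 1.29 kg/m^3
  c = 544.1 m/s
Formula: Z = rho * c
Z = 1.29 * 544.1
Z = 701.89

701.89 rayl


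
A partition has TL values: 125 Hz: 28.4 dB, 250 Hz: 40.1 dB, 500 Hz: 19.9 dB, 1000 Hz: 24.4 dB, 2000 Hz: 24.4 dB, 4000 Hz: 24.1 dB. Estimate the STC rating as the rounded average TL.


Given TL values at each frequency:
  125 Hz: 28.4 dB
  250 Hz: 40.1 dB
  500 Hz: 19.9 dB
  1000 Hz: 24.4 dB
  2000 Hz: 24.4 dB
  4000 Hz: 24.1 dB
Formula: STC ~ round(average of TL values)
Sum = 28.4 + 40.1 + 19.9 + 24.4 + 24.4 + 24.1 = 161.3
Average = 161.3 / 6 = 26.88
Rounded: 27

27


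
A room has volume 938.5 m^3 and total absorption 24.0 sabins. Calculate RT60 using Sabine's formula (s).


Given values:
  V = 938.5 m^3
  A = 24.0 sabins
Formula: RT60 = 0.161 * V / A
Numerator: 0.161 * 938.5 = 151.0985
RT60 = 151.0985 / 24.0 = 6.296

6.296 s


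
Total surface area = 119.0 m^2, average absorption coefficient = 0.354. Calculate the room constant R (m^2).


Given values:
  S = 119.0 m^2, alpha = 0.354
Formula: R = S * alpha / (1 - alpha)
Numerator: 119.0 * 0.354 = 42.126
Denominator: 1 - 0.354 = 0.646
R = 42.126 / 0.646 = 65.21

65.21 m^2


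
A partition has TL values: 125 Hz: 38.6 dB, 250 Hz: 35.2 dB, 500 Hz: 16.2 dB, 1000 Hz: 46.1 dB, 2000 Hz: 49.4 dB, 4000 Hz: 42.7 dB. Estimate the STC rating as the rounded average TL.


Given TL values at each frequency:
  125 Hz: 38.6 dB
  250 Hz: 35.2 dB
  500 Hz: 16.2 dB
  1000 Hz: 46.1 dB
  2000 Hz: 49.4 dB
  4000 Hz: 42.7 dB
Formula: STC ~ round(average of TL values)
Sum = 38.6 + 35.2 + 16.2 + 46.1 + 49.4 + 42.7 = 228.2
Average = 228.2 / 6 = 38.03
Rounded: 38

38


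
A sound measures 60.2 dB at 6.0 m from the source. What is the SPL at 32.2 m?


Given values:
  SPL1 = 60.2 dB, r1 = 6.0 m, r2 = 32.2 m
Formula: SPL2 = SPL1 - 20 * log10(r2 / r1)
Compute ratio: r2 / r1 = 32.2 / 6.0 = 5.3667
Compute log10: log10(5.3667) = 0.729707
Compute drop: 20 * 0.729707 = 14.5941
SPL2 = 60.2 - 14.5941 = 45.61

45.61 dB


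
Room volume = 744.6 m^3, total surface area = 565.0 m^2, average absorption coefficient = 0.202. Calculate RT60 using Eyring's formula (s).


Given values:
  V = 744.6 m^3, S = 565.0 m^2, alpha = 0.202
Formula: RT60 = 0.161 * V / (-S * ln(1 - alpha))
Compute ln(1 - 0.202) = ln(0.798) = -0.225647
Denominator: -565.0 * -0.225647 = 127.4906
Numerator: 0.161 * 744.6 = 119.8806
RT60 = 119.8806 / 127.4906 = 0.94

0.94 s


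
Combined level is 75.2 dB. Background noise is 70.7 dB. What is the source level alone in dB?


Given values:
  L_total = 75.2 dB, L_bg = 70.7 dB
Formula: L_source = 10 * log10(10^(L_total/10) - 10^(L_bg/10))
Convert to linear:
  10^(75.2/10) = 33113112.1483
  10^(70.7/10) = 11748975.5494
Difference: 33113112.1483 - 11748975.5494 = 21364136.5989
L_source = 10 * log10(21364136.5989) = 73.3

73.3 dB


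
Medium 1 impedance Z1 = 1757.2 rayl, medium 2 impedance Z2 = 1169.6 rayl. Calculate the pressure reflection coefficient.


Given values:
  Z1 = 1757.2 rayl, Z2 = 1169.6 rayl
Formula: R = (Z2 - Z1) / (Z2 + Z1)
Numerator: Z2 - Z1 = 1169.6 - 1757.2 = -587.6
Denominator: Z2 + Z1 = 1169.6 + 1757.2 = 2926.8
R = -587.6 / 2926.8 = -0.2008

-0.2008


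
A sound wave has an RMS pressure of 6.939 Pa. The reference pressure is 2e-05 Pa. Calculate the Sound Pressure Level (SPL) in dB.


Given values:
  p = 6.939 Pa
  p_ref = 2e-05 Pa
Formula: SPL = 20 * log10(p / p_ref)
Compute ratio: p / p_ref = 6.939 / 2e-05 = 346950
Compute log10: log10(346950) = 5.540267
Multiply: SPL = 20 * 5.540267 = 110.81

110.81 dB


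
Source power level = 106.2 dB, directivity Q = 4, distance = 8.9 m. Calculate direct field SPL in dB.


Given values:
  Lw = 106.2 dB, Q = 4, r = 8.9 m
Formula: SPL = Lw + 10 * log10(Q / (4 * pi * r^2))
Compute 4 * pi * r^2 = 4 * pi * 8.9^2 = 995.3822
Compute Q / denom = 4 / 995.3822 = 0.00401856
Compute 10 * log10(0.00401856) = -23.9593
SPL = 106.2 + (-23.9593) = 82.24

82.24 dB


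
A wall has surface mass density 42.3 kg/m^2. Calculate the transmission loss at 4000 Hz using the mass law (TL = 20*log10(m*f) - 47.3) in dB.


Given values:
  m = 42.3 kg/m^2, f = 4000 Hz
Formula: TL = 20 * log10(m * f) - 47.3
Compute m * f = 42.3 * 4000 = 169200.0
Compute log10(169200.0) = 5.2284
Compute 20 * 5.2284 = 104.568
TL = 104.568 - 47.3 = 57.27

57.27 dB


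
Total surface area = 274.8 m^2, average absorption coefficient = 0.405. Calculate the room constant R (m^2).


Given values:
  S = 274.8 m^2, alpha = 0.405
Formula: R = S * alpha / (1 - alpha)
Numerator: 274.8 * 0.405 = 111.294
Denominator: 1 - 0.405 = 0.595
R = 111.294 / 0.595 = 187.05

187.05 m^2


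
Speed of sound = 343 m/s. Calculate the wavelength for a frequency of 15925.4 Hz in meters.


Given values:
  c = 343 m/s, f = 15925.4 Hz
Formula: lambda = c / f
lambda = 343 / 15925.4
lambda = 0.0215

0.0215 m


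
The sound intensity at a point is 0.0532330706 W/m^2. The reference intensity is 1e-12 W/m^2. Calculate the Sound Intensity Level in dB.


Given values:
  I = 0.0532330706 W/m^2
  I_ref = 1e-12 W/m^2
Formula: SIL = 10 * log10(I / I_ref)
Compute ratio: I / I_ref = 53233070600
Compute log10: log10(53233070600) = 10.726182
Multiply: SIL = 10 * 10.726182 = 107.26

107.26 dB


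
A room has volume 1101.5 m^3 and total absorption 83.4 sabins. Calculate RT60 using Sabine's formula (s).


Given values:
  V = 1101.5 m^3
  A = 83.4 sabins
Formula: RT60 = 0.161 * V / A
Numerator: 0.161 * 1101.5 = 177.3415
RT60 = 177.3415 / 83.4 = 2.126

2.126 s


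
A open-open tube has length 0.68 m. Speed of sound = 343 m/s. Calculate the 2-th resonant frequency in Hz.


Given values:
  Tube type: open-open, L = 0.68 m, c = 343 m/s, n = 2
Formula: f_n = n * c / (2 * L)
Compute 2 * L = 2 * 0.68 = 1.36
f = 2 * 343 / 1.36
f = 504.41

504.41 Hz


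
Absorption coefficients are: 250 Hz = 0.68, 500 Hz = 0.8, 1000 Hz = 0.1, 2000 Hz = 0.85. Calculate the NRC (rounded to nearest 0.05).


Given values:
  a_250 = 0.68, a_500 = 0.8
  a_1000 = 0.1, a_2000 = 0.85
Formula: NRC = (a250 + a500 + a1000 + a2000) / 4
Sum = 0.68 + 0.8 + 0.1 + 0.85 = 2.43
NRC = 2.43 / 4 = 0.6075
Rounded to nearest 0.05: 0.6

0.6


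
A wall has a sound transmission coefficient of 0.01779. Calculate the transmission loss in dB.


Given values:
  tau = 0.01779
Formula: TL = 10 * log10(1 / tau)
Compute 1 / tau = 1 / 0.01779 = 56.2114
Compute log10(56.2114) = 1.749824
TL = 10 * 1.749824 = 17.5

17.5 dB


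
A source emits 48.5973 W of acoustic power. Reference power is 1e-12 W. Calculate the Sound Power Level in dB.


Given values:
  W = 48.5973 W
  W_ref = 1e-12 W
Formula: SWL = 10 * log10(W / W_ref)
Compute ratio: W / W_ref = 48597300000000
Compute log10: log10(48597300000000) = 13.686612
Multiply: SWL = 10 * 13.686612 = 136.87

136.87 dB


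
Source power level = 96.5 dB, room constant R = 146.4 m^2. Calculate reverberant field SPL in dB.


Given values:
  Lw = 96.5 dB, R = 146.4 m^2
Formula: SPL = Lw + 10 * log10(4 / R)
Compute 4 / R = 4 / 146.4 = 0.027322
Compute 10 * log10(0.027322) = -15.6349
SPL = 96.5 + (-15.6349) = 80.87

80.87 dB


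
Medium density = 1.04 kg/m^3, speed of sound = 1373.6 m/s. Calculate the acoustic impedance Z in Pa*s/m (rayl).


Given values:
  rho = 1.04 kg/m^3
  c = 1373.6 m/s
Formula: Z = rho * c
Z = 1.04 * 1373.6
Z = 1428.54

1428.54 rayl


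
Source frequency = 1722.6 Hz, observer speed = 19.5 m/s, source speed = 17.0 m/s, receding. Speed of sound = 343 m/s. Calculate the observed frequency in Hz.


Given values:
  f_s = 1722.6 Hz, v_o = 19.5 m/s, v_s = 17.0 m/s
  Direction: receding
Formula: f_o = f_s * (c - v_o) / (c + v_s)
Numerator: c - v_o = 343 - 19.5 = 323.5
Denominator: c + v_s = 343 + 17.0 = 360.0
f_o = 1722.6 * 323.5 / 360.0 = 1547.95

1547.95 Hz


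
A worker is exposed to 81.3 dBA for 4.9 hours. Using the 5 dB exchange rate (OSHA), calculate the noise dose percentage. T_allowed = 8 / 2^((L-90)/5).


Given values:
  L = 81.3 dBA, T = 4.9 hours
Formula: T_allowed = 8 / 2^((L - 90) / 5)
Compute exponent: (81.3 - 90) / 5 = -1.74
Compute 2^(-1.74) = 0.29937
T_allowed = 8 / 0.29937 = 26.722785 hours
Dose = (T / T_allowed) * 100
Dose = (4.9 / 26.722785) * 100 = 18.34

18.34 %


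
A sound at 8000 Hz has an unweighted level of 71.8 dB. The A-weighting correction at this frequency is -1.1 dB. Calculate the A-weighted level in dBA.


Given values:
  SPL = 71.8 dB
  A-weighting at 8000 Hz = -1.1 dB
Formula: L_A = SPL + A_weight
L_A = 71.8 + (-1.1)
L_A = 70.7

70.7 dBA


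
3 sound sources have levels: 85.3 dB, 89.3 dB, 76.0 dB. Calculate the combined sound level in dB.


Formula: L_total = 10 * log10( sum(10^(Li/10)) )
  Source 1: 10^(85.3/10) = 338844156.1392
  Source 2: 10^(89.3/10) = 851138038.2024
  Source 3: 10^(76.0/10) = 39810717.0553
Sum of linear values = 1229792911.3969
L_total = 10 * log10(1229792911.3969) = 90.9

90.9 dB


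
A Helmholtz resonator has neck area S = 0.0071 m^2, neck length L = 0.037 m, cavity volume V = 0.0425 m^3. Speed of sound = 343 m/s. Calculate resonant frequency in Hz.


Given values:
  S = 0.0071 m^2, L = 0.037 m, V = 0.0425 m^3, c = 343 m/s
Formula: f = (c / (2*pi)) * sqrt(S / (V * L))
Compute V * L = 0.0425 * 0.037 = 0.0015725
Compute S / (V * L) = 0.0071 / 0.0015725 = 4.5151
Compute sqrt(4.5151) = 2.124876
Compute c / (2*pi) = 343 / 6.283185 = 54.590148
f = 54.590148 * 2.124876 = 116.0

116.0 Hz


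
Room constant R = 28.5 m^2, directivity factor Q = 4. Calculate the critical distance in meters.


Given values:
  R = 28.5 m^2, Q = 4
Formula: d_c = 0.141 * sqrt(Q * R)
Compute Q * R = 4 * 28.5 = 114.0
Compute sqrt(114.0) = 10.6771
d_c = 0.141 * 10.6771 = 1.505

1.505 m


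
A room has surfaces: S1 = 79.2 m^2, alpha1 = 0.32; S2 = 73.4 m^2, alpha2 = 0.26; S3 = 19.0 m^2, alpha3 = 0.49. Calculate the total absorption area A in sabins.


Given surfaces:
  Surface 1: 79.2 * 0.32 = 25.344
  Surface 2: 73.4 * 0.26 = 19.084
  Surface 3: 19.0 * 0.49 = 9.31
Formula: A = sum(Si * alpha_i)
A = 25.344 + 19.084 + 9.31
A = 53.74

53.74 sabins


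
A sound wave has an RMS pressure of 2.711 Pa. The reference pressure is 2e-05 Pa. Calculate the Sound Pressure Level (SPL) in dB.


Given values:
  p = 2.711 Pa
  p_ref = 2e-05 Pa
Formula: SPL = 20 * log10(p / p_ref)
Compute ratio: p / p_ref = 2.711 / 2e-05 = 135550
Compute log10: log10(135550) = 5.1321
Multiply: SPL = 20 * 5.1321 = 102.64

102.64 dB


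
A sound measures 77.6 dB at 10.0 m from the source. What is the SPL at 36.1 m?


Given values:
  SPL1 = 77.6 dB, r1 = 10.0 m, r2 = 36.1 m
Formula: SPL2 = SPL1 - 20 * log10(r2 / r1)
Compute ratio: r2 / r1 = 36.1 / 10.0 = 3.61
Compute log10: log10(3.61) = 0.557507
Compute drop: 20 * 0.557507 = 11.1501
SPL2 = 77.6 - 11.1501 = 66.45

66.45 dB
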